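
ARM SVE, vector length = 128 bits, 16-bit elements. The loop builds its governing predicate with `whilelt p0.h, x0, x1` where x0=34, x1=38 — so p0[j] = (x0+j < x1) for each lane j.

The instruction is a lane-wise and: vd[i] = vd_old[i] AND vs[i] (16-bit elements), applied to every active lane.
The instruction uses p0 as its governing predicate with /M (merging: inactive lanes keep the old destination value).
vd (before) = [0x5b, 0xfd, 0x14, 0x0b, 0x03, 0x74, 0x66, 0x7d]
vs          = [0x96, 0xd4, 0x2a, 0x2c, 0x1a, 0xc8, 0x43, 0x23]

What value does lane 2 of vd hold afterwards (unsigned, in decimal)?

vd[2] = 0

128-bit reg / 16-bit elem → 8 lanes
active while 34+j < 38, i.e. j ∈ [0,4) capped at 8 ⇒ 4
lane  0: and(0x5b,0x96) ⇒ 0x12
lane  1: and(0xfd,0xd4) ⇒ 0xd4
lane  2: and(0x14,0x2a) ⇒ 0x00
lane  3: and(0x0b,0x2c) ⇒ 0x08
lane  4: tail/keep ⇒ 0x03
lane  5: tail/keep ⇒ 0x74
lane  6: tail/keep ⇒ 0x66
lane  7: tail/keep ⇒ 0x7d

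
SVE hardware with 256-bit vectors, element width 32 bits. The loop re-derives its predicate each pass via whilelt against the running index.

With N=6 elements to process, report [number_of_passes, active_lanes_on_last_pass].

256-bit reg / 32-bit elem → 8 lanes
N=6: ⌈6/8⌉ = 1 iters; last vl = 6 − 0×8 = 6

[iterations, last_vl] = [1, 6]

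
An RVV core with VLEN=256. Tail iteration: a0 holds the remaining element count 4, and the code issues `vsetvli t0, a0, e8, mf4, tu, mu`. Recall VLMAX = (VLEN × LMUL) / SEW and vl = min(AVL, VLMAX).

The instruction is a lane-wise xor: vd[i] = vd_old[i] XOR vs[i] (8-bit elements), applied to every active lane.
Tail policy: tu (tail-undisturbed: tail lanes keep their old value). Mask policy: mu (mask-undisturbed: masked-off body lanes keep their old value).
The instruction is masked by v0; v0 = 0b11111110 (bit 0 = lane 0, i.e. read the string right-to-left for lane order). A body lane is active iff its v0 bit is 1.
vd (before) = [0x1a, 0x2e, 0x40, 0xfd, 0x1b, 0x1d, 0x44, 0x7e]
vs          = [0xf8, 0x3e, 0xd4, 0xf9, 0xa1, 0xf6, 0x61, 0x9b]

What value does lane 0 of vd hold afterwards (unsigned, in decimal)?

vd[0] = 26

VLMAX = VLEN×LMUL/SEW = 256×1/4/8 = 8
AVL=4 ≤ VLMAX=8, so vl = 4
  i=0: mask-off/keep → 26
  i=1: xor(0x2e,0x3e) → 16
  i=2: xor(0x40,0xd4) → 148
  i=3: xor(0xfd,0xf9) → 4
  i=4: tail/keep → 27
  i=5: tail/keep → 29
  i=6: tail/keep → 68
  i=7: tail/keep → 126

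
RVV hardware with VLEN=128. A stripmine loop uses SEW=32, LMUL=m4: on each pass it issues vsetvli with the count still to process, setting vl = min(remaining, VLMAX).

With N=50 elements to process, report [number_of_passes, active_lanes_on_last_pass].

lanes per group: 128·4/32 = 16
N=50: ⌈50/16⌉ = 4 iters; last vl = 50 − 3×16 = 2

[iterations, last_vl] = [4, 2]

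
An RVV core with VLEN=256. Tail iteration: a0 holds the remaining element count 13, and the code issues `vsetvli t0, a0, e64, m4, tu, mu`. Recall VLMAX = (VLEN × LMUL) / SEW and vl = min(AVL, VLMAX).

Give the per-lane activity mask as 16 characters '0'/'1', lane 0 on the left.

predicate = 1111111111111000

lanes per group: 256·4/64 = 16
AVL=13 ≤ VLMAX=16, so vl = 13
bits (lane 0 leftmost): 1111111111111000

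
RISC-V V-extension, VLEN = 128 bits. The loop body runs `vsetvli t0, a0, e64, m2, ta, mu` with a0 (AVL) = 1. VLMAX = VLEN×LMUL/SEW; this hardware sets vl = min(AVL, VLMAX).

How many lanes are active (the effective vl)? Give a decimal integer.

vl = 1

lanes per group: 128·2/64 = 4
vl ← min(1, 4) = 1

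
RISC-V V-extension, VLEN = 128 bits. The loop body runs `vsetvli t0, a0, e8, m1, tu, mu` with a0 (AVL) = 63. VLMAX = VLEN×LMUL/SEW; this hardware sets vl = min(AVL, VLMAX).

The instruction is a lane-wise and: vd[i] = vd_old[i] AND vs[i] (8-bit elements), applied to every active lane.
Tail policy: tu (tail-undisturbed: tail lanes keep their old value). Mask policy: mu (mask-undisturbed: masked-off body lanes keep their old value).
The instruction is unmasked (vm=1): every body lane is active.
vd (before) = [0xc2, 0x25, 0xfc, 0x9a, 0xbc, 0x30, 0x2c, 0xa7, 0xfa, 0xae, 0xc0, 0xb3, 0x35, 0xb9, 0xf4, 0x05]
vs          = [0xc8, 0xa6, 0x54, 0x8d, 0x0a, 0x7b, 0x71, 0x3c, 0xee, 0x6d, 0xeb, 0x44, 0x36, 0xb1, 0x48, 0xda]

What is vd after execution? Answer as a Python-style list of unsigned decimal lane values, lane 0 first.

vd = [192, 36, 84, 136, 8, 48, 32, 36, 234, 44, 192, 0, 52, 177, 64, 0]

VLMAX = VLEN×LMUL/SEW = 128×1/8 = 16
vl ← min(63, 16) = 16
  i=0: and(0xc2,0xc8) → 192
  i=1: and(0x25,0xa6) → 36
  i=2: and(0xfc,0x54) → 84
  i=3: and(0x9a,0x8d) → 136
  i=4: and(0xbc,0x0a) → 8
  i=5: and(0x30,0x7b) → 48
  i=6: and(0x2c,0x71) → 32
  i=7: and(0xa7,0x3c) → 36
  i=8: and(0xfa,0xee) → 234
  i=9: and(0xae,0x6d) → 44
  i=10: and(0xc0,0xeb) → 192
  i=11: and(0xb3,0x44) → 0
  i=12: and(0x35,0x36) → 52
  i=13: and(0xb9,0xb1) → 177
  i=14: and(0xf4,0x48) → 64
  i=15: and(0x05,0xda) → 0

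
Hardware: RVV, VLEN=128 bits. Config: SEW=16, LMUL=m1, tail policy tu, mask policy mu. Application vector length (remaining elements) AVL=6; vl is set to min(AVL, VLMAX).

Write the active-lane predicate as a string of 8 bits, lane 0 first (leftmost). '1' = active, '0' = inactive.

VLMAX = (128 × 1) / 16 = 8 lanes
vl ← min(6, 8) = 6
bits (lane 0 leftmost): 11111100

predicate = 11111100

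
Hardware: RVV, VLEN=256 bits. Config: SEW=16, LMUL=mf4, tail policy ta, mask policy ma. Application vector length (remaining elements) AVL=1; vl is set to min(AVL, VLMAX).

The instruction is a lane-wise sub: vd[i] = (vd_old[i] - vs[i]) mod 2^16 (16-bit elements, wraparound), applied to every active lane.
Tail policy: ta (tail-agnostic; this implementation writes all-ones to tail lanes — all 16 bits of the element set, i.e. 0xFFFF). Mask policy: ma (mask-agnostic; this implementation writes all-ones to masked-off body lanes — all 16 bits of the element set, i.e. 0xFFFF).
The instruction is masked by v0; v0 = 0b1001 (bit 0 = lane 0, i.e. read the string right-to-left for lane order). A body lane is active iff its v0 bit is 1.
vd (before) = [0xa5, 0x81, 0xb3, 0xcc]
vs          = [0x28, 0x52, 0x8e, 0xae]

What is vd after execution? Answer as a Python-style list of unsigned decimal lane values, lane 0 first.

VLMAX = (256 × 1/4) / 16 = 4 lanes
vl ← min(1, 4) = 1
lane  0: sub(0xa5,0x28) ⇒ 0x7d
lane  1: tail/ones ⇒ 0xffff
lane  2: tail/ones ⇒ 0xffff
lane  3: tail/ones ⇒ 0xffff

vd = [125, 65535, 65535, 65535]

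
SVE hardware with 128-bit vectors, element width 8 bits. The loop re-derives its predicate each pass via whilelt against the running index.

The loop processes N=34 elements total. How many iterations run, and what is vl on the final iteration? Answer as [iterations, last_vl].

[iterations, last_vl] = [3, 2]

128-bit reg / 8-bit elem → 16 lanes
iterations = ceil(34/16) = 3; final-pass vl = 2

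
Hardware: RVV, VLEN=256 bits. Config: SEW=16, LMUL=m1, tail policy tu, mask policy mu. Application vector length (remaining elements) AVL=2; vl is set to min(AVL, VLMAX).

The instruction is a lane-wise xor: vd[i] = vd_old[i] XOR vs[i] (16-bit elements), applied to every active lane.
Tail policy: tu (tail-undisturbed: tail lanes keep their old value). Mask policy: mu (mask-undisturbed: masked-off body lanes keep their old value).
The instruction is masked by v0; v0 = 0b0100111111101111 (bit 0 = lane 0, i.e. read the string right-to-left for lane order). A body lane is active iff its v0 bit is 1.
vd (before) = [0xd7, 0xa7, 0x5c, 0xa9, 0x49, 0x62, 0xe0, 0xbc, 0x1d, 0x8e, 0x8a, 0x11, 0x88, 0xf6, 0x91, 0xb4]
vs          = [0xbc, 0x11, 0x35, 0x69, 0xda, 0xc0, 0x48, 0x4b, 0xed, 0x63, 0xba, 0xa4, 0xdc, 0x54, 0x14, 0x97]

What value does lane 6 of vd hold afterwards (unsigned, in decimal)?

VLMAX = (256 × 1) / 16 = 16 lanes
vl ← min(2, 16) = 2
vd[0] xor(0xd7,0xbc) -> 0x6b
vd[1] xor(0xa7,0x11) -> 0xb6
vd[2] tail/keep -> 0x5c
vd[3] tail/keep -> 0xa9
vd[4] tail/keep -> 0x49
vd[5] tail/keep -> 0x62
vd[6] tail/keep -> 0xe0
vd[7] tail/keep -> 0xbc
vd[8] tail/keep -> 0x1d
vd[9] tail/keep -> 0x8e
vd[10] tail/keep -> 0x8a
vd[11] tail/keep -> 0x11
vd[12] tail/keep -> 0x88
vd[13] tail/keep -> 0xf6
vd[14] tail/keep -> 0x91
vd[15] tail/keep -> 0xb4

vd[6] = 224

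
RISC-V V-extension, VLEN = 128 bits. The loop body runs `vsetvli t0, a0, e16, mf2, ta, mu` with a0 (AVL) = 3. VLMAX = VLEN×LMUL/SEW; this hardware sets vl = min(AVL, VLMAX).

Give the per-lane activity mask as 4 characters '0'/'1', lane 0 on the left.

lanes per group: 128·1/2/16 = 4
vl ← min(3, 4) = 3
bits (lane 0 leftmost): 1110

predicate = 1110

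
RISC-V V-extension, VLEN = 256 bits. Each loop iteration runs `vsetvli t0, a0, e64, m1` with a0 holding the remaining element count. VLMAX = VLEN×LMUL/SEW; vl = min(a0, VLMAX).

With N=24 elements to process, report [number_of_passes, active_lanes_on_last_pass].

[iterations, last_vl] = [6, 4]

VLMAX = VLEN×LMUL/SEW = 256×1/64 = 4
N=24: ⌈24/4⌉ = 6 iters; last vl = 24 − 5×4 = 4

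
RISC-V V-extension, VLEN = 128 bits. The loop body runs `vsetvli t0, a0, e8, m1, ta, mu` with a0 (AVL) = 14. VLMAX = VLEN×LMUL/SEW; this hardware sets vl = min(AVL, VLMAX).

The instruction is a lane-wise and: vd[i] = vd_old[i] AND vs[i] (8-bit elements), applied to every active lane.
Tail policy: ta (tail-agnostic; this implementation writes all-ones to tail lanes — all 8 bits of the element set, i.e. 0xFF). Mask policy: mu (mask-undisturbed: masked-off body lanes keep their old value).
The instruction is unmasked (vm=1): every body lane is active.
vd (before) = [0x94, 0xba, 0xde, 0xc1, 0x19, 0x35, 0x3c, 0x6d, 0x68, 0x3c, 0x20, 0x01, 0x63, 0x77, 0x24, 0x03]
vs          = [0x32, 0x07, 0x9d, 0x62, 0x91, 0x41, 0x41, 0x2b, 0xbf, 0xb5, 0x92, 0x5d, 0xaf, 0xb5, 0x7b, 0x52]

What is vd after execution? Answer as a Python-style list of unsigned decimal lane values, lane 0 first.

VLMAX = VLEN×LMUL/SEW = 128×1/8 = 16
vl = min(AVL, VLMAX) = min(14, 16) = 14
vd[0] and(0x94,0x32) -> 0x10
vd[1] and(0xba,0x07) -> 0x02
vd[2] and(0xde,0x9d) -> 0x9c
vd[3] and(0xc1,0x62) -> 0x40
vd[4] and(0x19,0x91) -> 0x11
vd[5] and(0x35,0x41) -> 0x01
vd[6] and(0x3c,0x41) -> 0x00
vd[7] and(0x6d,0x2b) -> 0x29
vd[8] and(0x68,0xbf) -> 0x28
vd[9] and(0x3c,0xb5) -> 0x34
vd[10] and(0x20,0x92) -> 0x00
vd[11] and(0x01,0x5d) -> 0x01
vd[12] and(0x63,0xaf) -> 0x23
vd[13] and(0x77,0xb5) -> 0x35
vd[14] tail/ones -> 0xff
vd[15] tail/ones -> 0xff

vd = [16, 2, 156, 64, 17, 1, 0, 41, 40, 52, 0, 1, 35, 53, 255, 255]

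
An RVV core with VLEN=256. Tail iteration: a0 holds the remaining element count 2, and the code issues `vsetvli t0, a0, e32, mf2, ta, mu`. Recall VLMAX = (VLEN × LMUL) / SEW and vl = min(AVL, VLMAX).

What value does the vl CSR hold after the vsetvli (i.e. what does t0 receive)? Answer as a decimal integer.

vl = 2

VLMAX = (256 × 1/2) / 32 = 4 lanes
vl ← min(2, 4) = 2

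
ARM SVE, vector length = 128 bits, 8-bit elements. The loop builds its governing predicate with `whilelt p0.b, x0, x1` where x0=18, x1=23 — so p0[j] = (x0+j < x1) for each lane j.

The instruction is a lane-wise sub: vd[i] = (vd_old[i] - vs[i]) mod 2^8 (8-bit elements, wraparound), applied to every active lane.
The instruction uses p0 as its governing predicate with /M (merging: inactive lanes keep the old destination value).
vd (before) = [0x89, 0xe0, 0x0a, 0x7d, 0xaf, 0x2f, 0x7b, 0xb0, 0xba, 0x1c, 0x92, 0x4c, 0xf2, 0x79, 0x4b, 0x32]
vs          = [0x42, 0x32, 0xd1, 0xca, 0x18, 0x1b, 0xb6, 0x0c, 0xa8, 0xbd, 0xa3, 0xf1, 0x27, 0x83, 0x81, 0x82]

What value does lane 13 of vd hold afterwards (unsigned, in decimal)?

register lanes = 128/8 = 16
p0[j] = (18+j < 23); true for j=0..4 → 5 lanes set
  i=0: sub(0x89,0x42) → 71
  i=1: sub(0xe0,0x32) → 174
  i=2: sub(0x0a,0xd1) → 57
  i=3: sub(0x7d,0xca) → 179
  i=4: sub(0xaf,0x18) → 151
  i=5: tail/keep → 47
  i=6: tail/keep → 123
  i=7: tail/keep → 176
  i=8: tail/keep → 186
  i=9: tail/keep → 28
  i=10: tail/keep → 146
  i=11: tail/keep → 76
  i=12: tail/keep → 242
  i=13: tail/keep → 121
  i=14: tail/keep → 75
  i=15: tail/keep → 50

vd[13] = 121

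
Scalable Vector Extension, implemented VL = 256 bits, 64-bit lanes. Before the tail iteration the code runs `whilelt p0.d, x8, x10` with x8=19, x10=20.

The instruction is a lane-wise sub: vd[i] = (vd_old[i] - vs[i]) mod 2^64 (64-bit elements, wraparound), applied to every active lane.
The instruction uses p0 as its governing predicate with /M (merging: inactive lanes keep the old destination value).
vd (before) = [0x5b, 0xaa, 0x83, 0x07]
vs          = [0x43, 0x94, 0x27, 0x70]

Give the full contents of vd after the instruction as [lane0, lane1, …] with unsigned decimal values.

256-bit reg / 64-bit elem → 4 lanes
p0[j] = (19+j < 20); true for j=0..0 → 1 lanes set
lane  0: sub(0x5b,0x43) ⇒ 0x18
lane  1: tail/keep ⇒ 0xaa
lane  2: tail/keep ⇒ 0x83
lane  3: tail/keep ⇒ 0x07

vd = [24, 170, 131, 7]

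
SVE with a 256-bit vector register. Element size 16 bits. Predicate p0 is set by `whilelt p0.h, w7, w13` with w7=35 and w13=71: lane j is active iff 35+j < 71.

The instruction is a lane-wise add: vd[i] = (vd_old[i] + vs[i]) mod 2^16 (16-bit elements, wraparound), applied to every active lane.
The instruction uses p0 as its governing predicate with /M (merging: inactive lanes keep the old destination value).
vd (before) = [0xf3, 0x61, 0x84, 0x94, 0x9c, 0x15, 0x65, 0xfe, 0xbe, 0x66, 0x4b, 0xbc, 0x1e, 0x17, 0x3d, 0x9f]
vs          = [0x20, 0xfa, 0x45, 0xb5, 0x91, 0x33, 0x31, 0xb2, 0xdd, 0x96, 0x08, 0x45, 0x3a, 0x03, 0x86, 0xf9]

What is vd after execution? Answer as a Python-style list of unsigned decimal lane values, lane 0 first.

vd = [275, 347, 201, 329, 301, 72, 150, 432, 411, 252, 83, 257, 88, 26, 195, 408]

register lanes = 256/16 = 16
p0[j] = (35+j < 71); true for j=0..15 → 16 lanes set
vd[0] add(0xf3,0x20) -> 0x113
vd[1] add(0x61,0xfa) -> 0x15b
vd[2] add(0x84,0x45) -> 0xc9
vd[3] add(0x94,0xb5) -> 0x149
vd[4] add(0x9c,0x91) -> 0x12d
vd[5] add(0x15,0x33) -> 0x48
vd[6] add(0x65,0x31) -> 0x96
vd[7] add(0xfe,0xb2) -> 0x1b0
vd[8] add(0xbe,0xdd) -> 0x19b
vd[9] add(0x66,0x96) -> 0xfc
vd[10] add(0x4b,0x08) -> 0x53
vd[11] add(0xbc,0x45) -> 0x101
vd[12] add(0x1e,0x3a) -> 0x58
vd[13] add(0x17,0x03) -> 0x1a
vd[14] add(0x3d,0x86) -> 0xc3
vd[15] add(0x9f,0xf9) -> 0x198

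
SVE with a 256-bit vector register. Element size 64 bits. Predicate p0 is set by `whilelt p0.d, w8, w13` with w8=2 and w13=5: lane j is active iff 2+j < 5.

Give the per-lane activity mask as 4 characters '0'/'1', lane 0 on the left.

register lanes = 256/64 = 4
whilelt: lane j active iff 2+j < 5 → j < 3 → 3 active
bits (lane 0 leftmost): 1110

predicate = 1110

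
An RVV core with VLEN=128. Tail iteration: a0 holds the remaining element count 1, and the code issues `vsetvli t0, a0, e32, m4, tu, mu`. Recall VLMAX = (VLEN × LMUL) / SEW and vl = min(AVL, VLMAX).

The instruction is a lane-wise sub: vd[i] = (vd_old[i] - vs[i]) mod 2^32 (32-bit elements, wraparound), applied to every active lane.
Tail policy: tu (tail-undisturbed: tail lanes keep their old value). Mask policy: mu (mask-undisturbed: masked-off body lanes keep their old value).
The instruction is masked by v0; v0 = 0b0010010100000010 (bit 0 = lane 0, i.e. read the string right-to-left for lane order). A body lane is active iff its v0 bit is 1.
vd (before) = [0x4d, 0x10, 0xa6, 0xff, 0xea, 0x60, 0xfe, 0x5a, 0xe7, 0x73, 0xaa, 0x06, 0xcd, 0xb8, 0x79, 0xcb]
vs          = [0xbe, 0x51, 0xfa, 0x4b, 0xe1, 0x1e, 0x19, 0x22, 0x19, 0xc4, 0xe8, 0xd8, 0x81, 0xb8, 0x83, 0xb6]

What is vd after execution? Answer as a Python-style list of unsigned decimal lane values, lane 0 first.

vd = [77, 16, 166, 255, 234, 96, 254, 90, 231, 115, 170, 6, 205, 184, 121, 203]

lanes per group: 128·4/32 = 16
vl ← min(1, 16) = 1
vd[0] mask-off/keep -> 0x4d
vd[1] tail/keep -> 0x10
vd[2] tail/keep -> 0xa6
vd[3] tail/keep -> 0xff
vd[4] tail/keep -> 0xea
vd[5] tail/keep -> 0x60
vd[6] tail/keep -> 0xfe
vd[7] tail/keep -> 0x5a
vd[8] tail/keep -> 0xe7
vd[9] tail/keep -> 0x73
vd[10] tail/keep -> 0xaa
vd[11] tail/keep -> 0x06
vd[12] tail/keep -> 0xcd
vd[13] tail/keep -> 0xb8
vd[14] tail/keep -> 0x79
vd[15] tail/keep -> 0xcb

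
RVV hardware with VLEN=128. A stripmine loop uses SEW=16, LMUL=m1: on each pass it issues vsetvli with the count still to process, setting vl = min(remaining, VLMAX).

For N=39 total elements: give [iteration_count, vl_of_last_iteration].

VLMAX = VLEN×LMUL/SEW = 128×1/16 = 8
iterations = ceil(39/8) = 5; final-pass vl = 7

[iterations, last_vl] = [5, 7]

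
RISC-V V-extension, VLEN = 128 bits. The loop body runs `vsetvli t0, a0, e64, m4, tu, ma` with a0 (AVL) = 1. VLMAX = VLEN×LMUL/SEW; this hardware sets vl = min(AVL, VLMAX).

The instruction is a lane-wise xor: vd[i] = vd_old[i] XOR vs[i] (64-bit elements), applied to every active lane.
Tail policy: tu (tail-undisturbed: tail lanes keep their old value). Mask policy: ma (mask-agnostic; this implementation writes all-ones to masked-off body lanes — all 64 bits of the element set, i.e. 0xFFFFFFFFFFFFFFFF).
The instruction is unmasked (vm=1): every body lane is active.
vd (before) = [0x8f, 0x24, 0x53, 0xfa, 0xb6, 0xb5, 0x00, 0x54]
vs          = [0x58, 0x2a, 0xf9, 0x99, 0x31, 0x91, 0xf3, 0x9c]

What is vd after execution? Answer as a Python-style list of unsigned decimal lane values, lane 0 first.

lanes per group: 128·4/64 = 8
AVL=1 ≤ VLMAX=8, so vl = 1
vd[0] xor(0x8f,0x58) -> 0xd7
vd[1] tail/keep -> 0x24
vd[2] tail/keep -> 0x53
vd[3] tail/keep -> 0xfa
vd[4] tail/keep -> 0xb6
vd[5] tail/keep -> 0xb5
vd[6] tail/keep -> 0x00
vd[7] tail/keep -> 0x54

vd = [215, 36, 83, 250, 182, 181, 0, 84]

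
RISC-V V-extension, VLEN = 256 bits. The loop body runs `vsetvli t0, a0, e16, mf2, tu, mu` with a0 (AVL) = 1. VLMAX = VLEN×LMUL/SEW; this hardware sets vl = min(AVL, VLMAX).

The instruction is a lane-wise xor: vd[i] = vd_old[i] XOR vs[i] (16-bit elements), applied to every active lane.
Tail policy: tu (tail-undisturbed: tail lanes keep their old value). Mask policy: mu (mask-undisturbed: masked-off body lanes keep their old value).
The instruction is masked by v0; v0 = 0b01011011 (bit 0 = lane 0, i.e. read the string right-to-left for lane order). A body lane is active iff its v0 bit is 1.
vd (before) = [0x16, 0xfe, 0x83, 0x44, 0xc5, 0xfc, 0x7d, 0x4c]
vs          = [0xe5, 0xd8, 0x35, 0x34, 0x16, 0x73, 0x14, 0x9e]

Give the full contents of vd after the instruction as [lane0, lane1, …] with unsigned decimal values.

VLMAX = VLEN×LMUL/SEW = 256×1/2/16 = 8
AVL=1 ≤ VLMAX=8, so vl = 1
vd[0] xor(0x16,0xe5) -> 0xf3
vd[1] tail/keep -> 0xfe
vd[2] tail/keep -> 0x83
vd[3] tail/keep -> 0x44
vd[4] tail/keep -> 0xc5
vd[5] tail/keep -> 0xfc
vd[6] tail/keep -> 0x7d
vd[7] tail/keep -> 0x4c

vd = [243, 254, 131, 68, 197, 252, 125, 76]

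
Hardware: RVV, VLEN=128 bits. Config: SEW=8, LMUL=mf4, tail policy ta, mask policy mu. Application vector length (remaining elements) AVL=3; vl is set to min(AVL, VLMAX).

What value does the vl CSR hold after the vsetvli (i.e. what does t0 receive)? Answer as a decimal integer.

vl = 3

VLMAX = (128 × 1/4) / 8 = 4 lanes
vl = min(AVL, VLMAX) = min(3, 4) = 3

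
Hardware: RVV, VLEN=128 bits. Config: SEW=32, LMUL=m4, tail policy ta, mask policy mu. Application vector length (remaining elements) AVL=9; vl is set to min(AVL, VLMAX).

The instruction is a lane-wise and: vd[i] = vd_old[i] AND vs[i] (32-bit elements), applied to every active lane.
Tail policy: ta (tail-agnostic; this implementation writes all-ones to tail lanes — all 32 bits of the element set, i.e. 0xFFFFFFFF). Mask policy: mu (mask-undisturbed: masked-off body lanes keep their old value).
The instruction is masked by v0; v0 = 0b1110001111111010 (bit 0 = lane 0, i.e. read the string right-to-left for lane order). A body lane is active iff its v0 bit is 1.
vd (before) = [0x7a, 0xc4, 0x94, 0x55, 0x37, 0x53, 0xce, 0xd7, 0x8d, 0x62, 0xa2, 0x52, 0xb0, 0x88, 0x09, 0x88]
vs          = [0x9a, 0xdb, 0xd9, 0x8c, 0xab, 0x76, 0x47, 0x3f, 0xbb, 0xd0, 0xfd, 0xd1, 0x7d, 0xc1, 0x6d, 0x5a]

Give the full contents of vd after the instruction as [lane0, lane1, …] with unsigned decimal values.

VLMAX = (128 × 4) / 32 = 16 lanes
AVL=9 ≤ VLMAX=16, so vl = 9
lane  0: mask-off/keep ⇒ 0x7a
lane  1: and(0xc4,0xdb) ⇒ 0xc0
lane  2: mask-off/keep ⇒ 0x94
lane  3: and(0x55,0x8c) ⇒ 0x04
lane  4: and(0x37,0xab) ⇒ 0x23
lane  5: and(0x53,0x76) ⇒ 0x52
lane  6: and(0xce,0x47) ⇒ 0x46
lane  7: and(0xd7,0x3f) ⇒ 0x17
lane  8: and(0x8d,0xbb) ⇒ 0x89
lane  9: tail/ones ⇒ 0xffffffff
lane 10: tail/ones ⇒ 0xffffffff
lane 11: tail/ones ⇒ 0xffffffff
lane 12: tail/ones ⇒ 0xffffffff
lane 13: tail/ones ⇒ 0xffffffff
lane 14: tail/ones ⇒ 0xffffffff
lane 15: tail/ones ⇒ 0xffffffff

vd = [122, 192, 148, 4, 35, 82, 70, 23, 137, 4294967295, 4294967295, 4294967295, 4294967295, 4294967295, 4294967295, 4294967295]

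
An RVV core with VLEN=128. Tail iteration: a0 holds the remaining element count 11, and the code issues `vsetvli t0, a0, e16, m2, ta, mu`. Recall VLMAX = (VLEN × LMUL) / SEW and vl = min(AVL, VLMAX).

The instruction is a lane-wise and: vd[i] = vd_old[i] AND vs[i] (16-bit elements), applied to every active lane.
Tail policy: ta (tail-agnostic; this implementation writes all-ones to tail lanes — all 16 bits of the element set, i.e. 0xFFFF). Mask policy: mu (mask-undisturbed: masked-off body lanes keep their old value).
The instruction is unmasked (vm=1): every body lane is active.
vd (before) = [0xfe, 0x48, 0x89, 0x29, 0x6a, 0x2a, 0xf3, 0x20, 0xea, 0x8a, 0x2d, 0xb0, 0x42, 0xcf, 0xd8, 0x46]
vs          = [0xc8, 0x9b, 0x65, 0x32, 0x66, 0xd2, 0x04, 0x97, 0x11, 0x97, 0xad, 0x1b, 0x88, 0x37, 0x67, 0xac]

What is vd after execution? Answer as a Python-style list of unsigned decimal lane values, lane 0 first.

VLMAX = (128 × 2) / 16 = 16 lanes
vl ← min(11, 16) = 11
lane  0: and(0xfe,0xc8) ⇒ 0xc8
lane  1: and(0x48,0x9b) ⇒ 0x08
lane  2: and(0x89,0x65) ⇒ 0x01
lane  3: and(0x29,0x32) ⇒ 0x20
lane  4: and(0x6a,0x66) ⇒ 0x62
lane  5: and(0x2a,0xd2) ⇒ 0x02
lane  6: and(0xf3,0x04) ⇒ 0x00
lane  7: and(0x20,0x97) ⇒ 0x00
lane  8: and(0xea,0x11) ⇒ 0x00
lane  9: and(0x8a,0x97) ⇒ 0x82
lane 10: and(0x2d,0xad) ⇒ 0x2d
lane 11: tail/ones ⇒ 0xffff
lane 12: tail/ones ⇒ 0xffff
lane 13: tail/ones ⇒ 0xffff
lane 14: tail/ones ⇒ 0xffff
lane 15: tail/ones ⇒ 0xffff

vd = [200, 8, 1, 32, 98, 2, 0, 0, 0, 130, 45, 65535, 65535, 65535, 65535, 65535]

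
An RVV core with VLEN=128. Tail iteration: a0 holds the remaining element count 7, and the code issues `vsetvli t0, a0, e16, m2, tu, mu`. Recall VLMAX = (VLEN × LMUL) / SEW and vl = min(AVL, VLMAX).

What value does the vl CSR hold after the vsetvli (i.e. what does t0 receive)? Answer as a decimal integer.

vl = 7

lanes per group: 128·2/16 = 16
AVL=7 ≤ VLMAX=16, so vl = 7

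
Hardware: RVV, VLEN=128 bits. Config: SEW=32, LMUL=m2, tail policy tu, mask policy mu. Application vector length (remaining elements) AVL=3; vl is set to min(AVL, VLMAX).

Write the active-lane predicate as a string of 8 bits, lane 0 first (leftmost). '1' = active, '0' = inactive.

lanes per group: 128·2/32 = 8
AVL=3 ≤ VLMAX=8, so vl = 3
bits (lane 0 leftmost): 11100000

predicate = 11100000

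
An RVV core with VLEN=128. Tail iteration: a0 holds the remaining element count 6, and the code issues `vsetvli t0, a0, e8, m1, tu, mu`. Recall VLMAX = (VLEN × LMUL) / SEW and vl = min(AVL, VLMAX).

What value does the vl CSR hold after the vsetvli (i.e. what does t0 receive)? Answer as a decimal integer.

vl = 6

lanes per group: 128·1/8 = 16
AVL=6 ≤ VLMAX=16, so vl = 6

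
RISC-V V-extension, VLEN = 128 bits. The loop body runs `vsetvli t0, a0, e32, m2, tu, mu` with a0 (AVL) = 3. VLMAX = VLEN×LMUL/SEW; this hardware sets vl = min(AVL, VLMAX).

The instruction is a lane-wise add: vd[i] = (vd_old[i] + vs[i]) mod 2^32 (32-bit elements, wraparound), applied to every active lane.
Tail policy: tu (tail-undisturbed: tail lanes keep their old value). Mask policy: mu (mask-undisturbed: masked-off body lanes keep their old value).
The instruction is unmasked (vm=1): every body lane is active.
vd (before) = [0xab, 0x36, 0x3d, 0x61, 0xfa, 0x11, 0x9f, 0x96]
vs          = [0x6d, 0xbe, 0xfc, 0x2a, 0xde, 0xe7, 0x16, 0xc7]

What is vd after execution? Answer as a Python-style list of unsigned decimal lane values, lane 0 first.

lanes per group: 128·2/32 = 8
vl ← min(3, 8) = 3
  i=0: add(0xab,0x6d) → 280
  i=1: add(0x36,0xbe) → 244
  i=2: add(0x3d,0xfc) → 313
  i=3: tail/keep → 97
  i=4: tail/keep → 250
  i=5: tail/keep → 17
  i=6: tail/keep → 159
  i=7: tail/keep → 150

vd = [280, 244, 313, 97, 250, 17, 159, 150]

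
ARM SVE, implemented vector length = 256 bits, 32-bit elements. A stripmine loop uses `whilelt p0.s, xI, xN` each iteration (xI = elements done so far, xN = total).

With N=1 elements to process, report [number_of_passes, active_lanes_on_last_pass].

[iterations, last_vl] = [1, 1]

256-bit reg / 32-bit elem → 8 lanes
N=1: ⌈1/8⌉ = 1 iters; last vl = 1 − 0×8 = 1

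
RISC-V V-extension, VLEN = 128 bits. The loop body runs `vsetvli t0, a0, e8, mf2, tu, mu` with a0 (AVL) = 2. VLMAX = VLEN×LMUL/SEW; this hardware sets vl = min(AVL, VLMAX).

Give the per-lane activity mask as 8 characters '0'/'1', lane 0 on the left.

predicate = 11000000

VLMAX = (128 × 1/2) / 8 = 8 lanes
vl = min(AVL, VLMAX) = min(2, 8) = 2
bits (lane 0 leftmost): 11000000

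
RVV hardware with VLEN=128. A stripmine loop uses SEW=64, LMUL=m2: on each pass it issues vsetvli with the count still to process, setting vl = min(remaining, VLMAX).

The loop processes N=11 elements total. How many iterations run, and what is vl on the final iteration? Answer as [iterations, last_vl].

[iterations, last_vl] = [3, 3]

VLMAX = (128 × 2) / 64 = 4 lanes
11 elements at 4/iter → 3 passes, remainder 3 on the last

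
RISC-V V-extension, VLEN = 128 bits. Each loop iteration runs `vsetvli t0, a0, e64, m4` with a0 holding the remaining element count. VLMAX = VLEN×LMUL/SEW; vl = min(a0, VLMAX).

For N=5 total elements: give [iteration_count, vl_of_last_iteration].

VLMAX = VLEN×LMUL/SEW = 128×4/64 = 8
N=5: ⌈5/8⌉ = 1 iters; last vl = 5 − 0×8 = 5

[iterations, last_vl] = [1, 5]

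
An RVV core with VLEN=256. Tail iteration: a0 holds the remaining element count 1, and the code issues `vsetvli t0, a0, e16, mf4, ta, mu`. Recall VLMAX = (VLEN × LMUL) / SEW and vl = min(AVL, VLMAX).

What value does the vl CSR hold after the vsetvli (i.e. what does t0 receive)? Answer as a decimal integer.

vl = 1

lanes per group: 256·1/4/16 = 4
vl = min(AVL, VLMAX) = min(1, 4) = 1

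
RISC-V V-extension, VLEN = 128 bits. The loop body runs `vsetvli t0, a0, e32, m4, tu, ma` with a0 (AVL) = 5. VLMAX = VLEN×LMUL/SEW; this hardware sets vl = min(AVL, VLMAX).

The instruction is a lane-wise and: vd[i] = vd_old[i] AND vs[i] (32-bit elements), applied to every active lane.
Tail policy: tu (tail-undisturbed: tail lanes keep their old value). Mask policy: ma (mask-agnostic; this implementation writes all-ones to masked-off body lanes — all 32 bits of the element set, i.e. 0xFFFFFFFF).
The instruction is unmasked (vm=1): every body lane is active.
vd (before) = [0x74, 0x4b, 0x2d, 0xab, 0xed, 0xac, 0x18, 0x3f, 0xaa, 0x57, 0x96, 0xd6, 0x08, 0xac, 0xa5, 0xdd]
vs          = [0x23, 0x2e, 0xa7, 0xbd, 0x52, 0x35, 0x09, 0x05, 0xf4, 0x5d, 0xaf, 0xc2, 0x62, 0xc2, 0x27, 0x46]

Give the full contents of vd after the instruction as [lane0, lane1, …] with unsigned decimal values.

vd = [32, 10, 37, 169, 64, 172, 24, 63, 170, 87, 150, 214, 8, 172, 165, 221]

VLMAX = (128 × 4) / 32 = 16 lanes
vl ← min(5, 16) = 5
  i=0: and(0x74,0x23) → 32
  i=1: and(0x4b,0x2e) → 10
  i=2: and(0x2d,0xa7) → 37
  i=3: and(0xab,0xbd) → 169
  i=4: and(0xed,0x52) → 64
  i=5: tail/keep → 172
  i=6: tail/keep → 24
  i=7: tail/keep → 63
  i=8: tail/keep → 170
  i=9: tail/keep → 87
  i=10: tail/keep → 150
  i=11: tail/keep → 214
  i=12: tail/keep → 8
  i=13: tail/keep → 172
  i=14: tail/keep → 165
  i=15: tail/keep → 221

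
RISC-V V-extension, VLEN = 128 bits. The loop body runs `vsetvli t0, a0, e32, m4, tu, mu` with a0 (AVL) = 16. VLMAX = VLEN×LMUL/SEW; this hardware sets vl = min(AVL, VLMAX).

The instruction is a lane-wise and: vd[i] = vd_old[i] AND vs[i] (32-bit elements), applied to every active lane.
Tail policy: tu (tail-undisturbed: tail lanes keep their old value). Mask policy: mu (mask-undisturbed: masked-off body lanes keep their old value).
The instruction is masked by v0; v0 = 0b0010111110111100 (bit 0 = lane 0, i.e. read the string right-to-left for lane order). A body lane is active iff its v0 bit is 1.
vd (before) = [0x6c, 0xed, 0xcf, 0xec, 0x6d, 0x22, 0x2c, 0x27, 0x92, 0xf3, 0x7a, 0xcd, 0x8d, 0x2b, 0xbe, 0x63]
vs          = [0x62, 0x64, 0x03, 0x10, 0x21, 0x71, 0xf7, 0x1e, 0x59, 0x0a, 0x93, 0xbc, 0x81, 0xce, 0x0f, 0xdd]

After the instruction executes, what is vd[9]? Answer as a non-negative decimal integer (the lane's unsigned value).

vd[9] = 2

lanes per group: 128·4/32 = 16
vl ← min(16, 16) = 16
lane  0: mask-off/keep ⇒ 0x6c
lane  1: mask-off/keep ⇒ 0xed
lane  2: and(0xcf,0x03) ⇒ 0x03
lane  3: and(0xec,0x10) ⇒ 0x00
lane  4: and(0x6d,0x21) ⇒ 0x21
lane  5: and(0x22,0x71) ⇒ 0x20
lane  6: mask-off/keep ⇒ 0x2c
lane  7: and(0x27,0x1e) ⇒ 0x06
lane  8: and(0x92,0x59) ⇒ 0x10
lane  9: and(0xf3,0x0a) ⇒ 0x02
lane 10: and(0x7a,0x93) ⇒ 0x12
lane 11: and(0xcd,0xbc) ⇒ 0x8c
lane 12: mask-off/keep ⇒ 0x8d
lane 13: and(0x2b,0xce) ⇒ 0x0a
lane 14: mask-off/keep ⇒ 0xbe
lane 15: mask-off/keep ⇒ 0x63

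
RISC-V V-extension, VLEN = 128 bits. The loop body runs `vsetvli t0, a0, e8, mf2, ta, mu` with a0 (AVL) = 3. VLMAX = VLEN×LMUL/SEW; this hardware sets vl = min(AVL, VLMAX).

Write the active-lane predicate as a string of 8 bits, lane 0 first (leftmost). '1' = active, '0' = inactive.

predicate = 11100000

VLMAX = (128 × 1/2) / 8 = 8 lanes
vl ← min(3, 8) = 3
bits (lane 0 leftmost): 11100000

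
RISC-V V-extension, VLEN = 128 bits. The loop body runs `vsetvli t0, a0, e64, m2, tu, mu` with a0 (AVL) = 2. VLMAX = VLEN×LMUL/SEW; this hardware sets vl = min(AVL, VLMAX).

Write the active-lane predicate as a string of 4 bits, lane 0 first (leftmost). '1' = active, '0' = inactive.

lanes per group: 128·2/64 = 4
vl ← min(2, 4) = 2
bits (lane 0 leftmost): 1100

predicate = 1100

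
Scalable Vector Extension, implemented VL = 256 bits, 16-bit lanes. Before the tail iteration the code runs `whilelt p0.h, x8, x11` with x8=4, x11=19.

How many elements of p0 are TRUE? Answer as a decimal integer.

register lanes = 256/16 = 16
p0[j] = (4+j < 19); true for j=0..14 → 15 lanes set

vl = 15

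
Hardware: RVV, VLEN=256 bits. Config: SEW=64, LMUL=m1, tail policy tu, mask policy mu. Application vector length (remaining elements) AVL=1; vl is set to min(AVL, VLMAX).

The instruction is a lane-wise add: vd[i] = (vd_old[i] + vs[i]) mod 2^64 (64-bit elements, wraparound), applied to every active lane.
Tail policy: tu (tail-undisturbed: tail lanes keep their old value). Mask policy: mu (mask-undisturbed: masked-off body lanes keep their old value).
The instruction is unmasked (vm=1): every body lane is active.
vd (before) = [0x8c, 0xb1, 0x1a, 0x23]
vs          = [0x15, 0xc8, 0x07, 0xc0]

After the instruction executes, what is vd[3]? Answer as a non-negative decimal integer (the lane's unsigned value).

VLMAX = VLEN×LMUL/SEW = 256×1/64 = 4
vl = min(AVL, VLMAX) = min(1, 4) = 1
[0] add(0x8c,0x15) = 0xa1
[1] tail/keep = 0xb1
[2] tail/keep = 0x1a
[3] tail/keep = 0x23

vd[3] = 35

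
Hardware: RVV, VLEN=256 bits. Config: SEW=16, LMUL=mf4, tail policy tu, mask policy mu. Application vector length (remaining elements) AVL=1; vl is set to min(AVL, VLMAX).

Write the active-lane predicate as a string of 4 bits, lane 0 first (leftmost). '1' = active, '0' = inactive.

VLMAX = (256 × 1/4) / 16 = 4 lanes
vl = min(AVL, VLMAX) = min(1, 4) = 1
bits (lane 0 leftmost): 1000

predicate = 1000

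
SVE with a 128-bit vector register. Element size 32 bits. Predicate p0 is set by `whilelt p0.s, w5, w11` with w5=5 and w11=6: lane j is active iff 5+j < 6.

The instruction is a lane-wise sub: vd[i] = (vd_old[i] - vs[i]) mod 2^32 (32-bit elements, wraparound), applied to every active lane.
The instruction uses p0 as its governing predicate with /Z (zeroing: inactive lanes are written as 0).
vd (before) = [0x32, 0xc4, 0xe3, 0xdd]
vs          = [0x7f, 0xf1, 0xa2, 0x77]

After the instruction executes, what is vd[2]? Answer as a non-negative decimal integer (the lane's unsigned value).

vd[2] = 0

128-bit reg / 32-bit elem → 4 lanes
whilelt: lane j active iff 5+j < 6 → j < 1 → 1 active
  i=0: sub(0x32,0x7f) → 4294967219
  i=1: tail/zero → 0
  i=2: tail/zero → 0
  i=3: tail/zero → 0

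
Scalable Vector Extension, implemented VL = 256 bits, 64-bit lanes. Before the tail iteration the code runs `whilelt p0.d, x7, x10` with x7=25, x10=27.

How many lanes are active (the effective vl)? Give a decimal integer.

lane count: 256 div 64 = 4
active while 25+j < 27, i.e. j ∈ [0,2) capped at 4 ⇒ 2

vl = 2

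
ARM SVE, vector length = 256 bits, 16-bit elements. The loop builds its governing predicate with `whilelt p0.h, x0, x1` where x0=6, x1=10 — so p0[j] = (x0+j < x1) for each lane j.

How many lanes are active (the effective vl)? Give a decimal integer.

vl = 4

lane count: 256 div 16 = 16
whilelt: lane j active iff 6+j < 10 → j < 4 → 4 active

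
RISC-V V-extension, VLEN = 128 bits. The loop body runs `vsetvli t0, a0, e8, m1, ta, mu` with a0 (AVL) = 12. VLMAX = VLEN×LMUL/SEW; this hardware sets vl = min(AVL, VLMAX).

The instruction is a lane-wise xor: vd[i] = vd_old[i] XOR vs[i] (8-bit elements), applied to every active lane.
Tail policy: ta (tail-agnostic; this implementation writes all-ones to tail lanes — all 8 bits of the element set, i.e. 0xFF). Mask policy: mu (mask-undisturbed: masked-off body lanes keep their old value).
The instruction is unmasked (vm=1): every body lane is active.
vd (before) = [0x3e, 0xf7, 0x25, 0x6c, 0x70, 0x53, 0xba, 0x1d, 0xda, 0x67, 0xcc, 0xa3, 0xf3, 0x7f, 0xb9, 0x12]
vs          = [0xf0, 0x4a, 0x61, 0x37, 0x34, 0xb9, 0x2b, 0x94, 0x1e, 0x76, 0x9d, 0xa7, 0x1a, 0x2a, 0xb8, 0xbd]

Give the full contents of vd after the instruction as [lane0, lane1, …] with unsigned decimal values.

vd = [206, 189, 68, 91, 68, 234, 145, 137, 196, 17, 81, 4, 255, 255, 255, 255]

VLMAX = (128 × 1) / 8 = 16 lanes
vl = min(AVL, VLMAX) = min(12, 16) = 12
vd[0] xor(0x3e,0xf0) -> 0xce
vd[1] xor(0xf7,0x4a) -> 0xbd
vd[2] xor(0x25,0x61) -> 0x44
vd[3] xor(0x6c,0x37) -> 0x5b
vd[4] xor(0x70,0x34) -> 0x44
vd[5] xor(0x53,0xb9) -> 0xea
vd[6] xor(0xba,0x2b) -> 0x91
vd[7] xor(0x1d,0x94) -> 0x89
vd[8] xor(0xda,0x1e) -> 0xc4
vd[9] xor(0x67,0x76) -> 0x11
vd[10] xor(0xcc,0x9d) -> 0x51
vd[11] xor(0xa3,0xa7) -> 0x04
vd[12] tail/ones -> 0xff
vd[13] tail/ones -> 0xff
vd[14] tail/ones -> 0xff
vd[15] tail/ones -> 0xff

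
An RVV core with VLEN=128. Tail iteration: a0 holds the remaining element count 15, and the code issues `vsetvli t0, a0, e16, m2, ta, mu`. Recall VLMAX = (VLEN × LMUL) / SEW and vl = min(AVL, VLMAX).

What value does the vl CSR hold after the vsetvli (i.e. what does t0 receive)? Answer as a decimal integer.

vl = 15

VLMAX = VLEN×LMUL/SEW = 128×2/16 = 16
vl ← min(15, 16) = 15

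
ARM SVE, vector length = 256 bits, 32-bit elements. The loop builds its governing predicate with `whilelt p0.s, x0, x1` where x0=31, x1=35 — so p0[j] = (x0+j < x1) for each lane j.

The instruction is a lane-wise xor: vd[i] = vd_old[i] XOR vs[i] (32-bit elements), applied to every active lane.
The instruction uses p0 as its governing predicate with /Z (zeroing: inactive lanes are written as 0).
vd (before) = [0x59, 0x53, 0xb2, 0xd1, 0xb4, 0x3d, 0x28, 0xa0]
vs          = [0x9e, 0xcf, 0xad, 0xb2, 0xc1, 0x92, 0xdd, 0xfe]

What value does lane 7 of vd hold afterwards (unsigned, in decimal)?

lane count: 256 div 32 = 8
p0[j] = (31+j < 35); true for j=0..3 → 4 lanes set
[0] xor(0x59,0x9e) = 0xc7
[1] xor(0x53,0xcf) = 0x9c
[2] xor(0xb2,0xad) = 0x1f
[3] xor(0xd1,0xb2) = 0x63
[4] tail/zero = 0x00
[5] tail/zero = 0x00
[6] tail/zero = 0x00
[7] tail/zero = 0x00

vd[7] = 0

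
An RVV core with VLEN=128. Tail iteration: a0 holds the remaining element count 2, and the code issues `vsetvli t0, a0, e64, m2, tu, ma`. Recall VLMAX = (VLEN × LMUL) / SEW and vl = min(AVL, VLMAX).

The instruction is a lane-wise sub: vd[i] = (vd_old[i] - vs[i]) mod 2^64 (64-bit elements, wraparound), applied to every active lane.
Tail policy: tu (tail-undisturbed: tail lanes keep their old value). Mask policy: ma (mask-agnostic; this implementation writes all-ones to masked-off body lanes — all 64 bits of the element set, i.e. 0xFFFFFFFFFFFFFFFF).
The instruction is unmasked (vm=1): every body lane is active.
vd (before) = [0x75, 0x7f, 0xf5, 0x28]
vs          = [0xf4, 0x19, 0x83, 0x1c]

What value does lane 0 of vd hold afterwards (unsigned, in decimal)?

VLMAX = VLEN×LMUL/SEW = 128×2/64 = 4
AVL=2 ≤ VLMAX=4, so vl = 2
  i=0: sub(0x75,0xf4) → 18446744073709551489
  i=1: sub(0x7f,0x19) → 102
  i=2: tail/keep → 245
  i=3: tail/keep → 40

vd[0] = 18446744073709551489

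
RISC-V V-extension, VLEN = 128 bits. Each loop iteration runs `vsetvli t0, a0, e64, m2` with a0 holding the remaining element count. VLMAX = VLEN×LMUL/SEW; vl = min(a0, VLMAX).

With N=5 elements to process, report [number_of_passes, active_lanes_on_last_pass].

VLMAX = (128 × 2) / 64 = 4 lanes
iterations = ceil(5/4) = 2; final-pass vl = 1

[iterations, last_vl] = [2, 1]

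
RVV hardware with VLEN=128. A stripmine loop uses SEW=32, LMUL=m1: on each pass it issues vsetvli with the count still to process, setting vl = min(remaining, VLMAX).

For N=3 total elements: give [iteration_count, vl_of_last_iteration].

lanes per group: 128·1/32 = 4
3 elements at 4/iter → 1 passes, remainder 3 on the last

[iterations, last_vl] = [1, 3]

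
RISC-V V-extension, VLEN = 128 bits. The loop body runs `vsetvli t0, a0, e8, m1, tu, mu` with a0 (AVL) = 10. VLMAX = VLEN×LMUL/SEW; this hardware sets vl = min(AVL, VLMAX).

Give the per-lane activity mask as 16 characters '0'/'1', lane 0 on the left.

lanes per group: 128·1/8 = 16
AVL=10 ≤ VLMAX=16, so vl = 10
bits (lane 0 leftmost): 1111111111000000

predicate = 1111111111000000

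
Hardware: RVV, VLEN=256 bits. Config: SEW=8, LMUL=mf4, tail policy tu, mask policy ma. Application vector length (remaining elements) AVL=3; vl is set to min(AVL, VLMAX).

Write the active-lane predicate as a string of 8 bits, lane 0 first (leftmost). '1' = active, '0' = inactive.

predicate = 11100000

VLMAX = (256 × 1/4) / 8 = 8 lanes
AVL=3 ≤ VLMAX=8, so vl = 3
bits (lane 0 leftmost): 11100000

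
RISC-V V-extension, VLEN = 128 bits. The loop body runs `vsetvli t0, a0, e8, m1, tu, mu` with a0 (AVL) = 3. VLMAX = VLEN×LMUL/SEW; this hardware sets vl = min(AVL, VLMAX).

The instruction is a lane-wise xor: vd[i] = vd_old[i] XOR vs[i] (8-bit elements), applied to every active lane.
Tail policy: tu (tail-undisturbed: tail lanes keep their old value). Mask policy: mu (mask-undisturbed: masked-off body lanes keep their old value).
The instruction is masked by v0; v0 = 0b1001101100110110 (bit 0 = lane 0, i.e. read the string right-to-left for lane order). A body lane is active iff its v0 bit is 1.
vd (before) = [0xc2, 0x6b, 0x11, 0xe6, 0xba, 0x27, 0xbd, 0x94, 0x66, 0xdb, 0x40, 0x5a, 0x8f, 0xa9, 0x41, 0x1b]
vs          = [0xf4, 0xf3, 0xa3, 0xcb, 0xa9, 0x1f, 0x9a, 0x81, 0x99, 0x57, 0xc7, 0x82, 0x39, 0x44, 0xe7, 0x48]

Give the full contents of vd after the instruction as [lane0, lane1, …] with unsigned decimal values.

VLMAX = VLEN×LMUL/SEW = 128×1/8 = 16
vl ← min(3, 16) = 3
[0] mask-off/keep = 0xc2
[1] xor(0x6b,0xf3) = 0x98
[2] xor(0x11,0xa3) = 0xb2
[3] tail/keep = 0xe6
[4] tail/keep = 0xba
[5] tail/keep = 0x27
[6] tail/keep = 0xbd
[7] tail/keep = 0x94
[8] tail/keep = 0x66
[9] tail/keep = 0xdb
[10] tail/keep = 0x40
[11] tail/keep = 0x5a
[12] tail/keep = 0x8f
[13] tail/keep = 0xa9
[14] tail/keep = 0x41
[15] tail/keep = 0x1b

vd = [194, 152, 178, 230, 186, 39, 189, 148, 102, 219, 64, 90, 143, 169, 65, 27]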